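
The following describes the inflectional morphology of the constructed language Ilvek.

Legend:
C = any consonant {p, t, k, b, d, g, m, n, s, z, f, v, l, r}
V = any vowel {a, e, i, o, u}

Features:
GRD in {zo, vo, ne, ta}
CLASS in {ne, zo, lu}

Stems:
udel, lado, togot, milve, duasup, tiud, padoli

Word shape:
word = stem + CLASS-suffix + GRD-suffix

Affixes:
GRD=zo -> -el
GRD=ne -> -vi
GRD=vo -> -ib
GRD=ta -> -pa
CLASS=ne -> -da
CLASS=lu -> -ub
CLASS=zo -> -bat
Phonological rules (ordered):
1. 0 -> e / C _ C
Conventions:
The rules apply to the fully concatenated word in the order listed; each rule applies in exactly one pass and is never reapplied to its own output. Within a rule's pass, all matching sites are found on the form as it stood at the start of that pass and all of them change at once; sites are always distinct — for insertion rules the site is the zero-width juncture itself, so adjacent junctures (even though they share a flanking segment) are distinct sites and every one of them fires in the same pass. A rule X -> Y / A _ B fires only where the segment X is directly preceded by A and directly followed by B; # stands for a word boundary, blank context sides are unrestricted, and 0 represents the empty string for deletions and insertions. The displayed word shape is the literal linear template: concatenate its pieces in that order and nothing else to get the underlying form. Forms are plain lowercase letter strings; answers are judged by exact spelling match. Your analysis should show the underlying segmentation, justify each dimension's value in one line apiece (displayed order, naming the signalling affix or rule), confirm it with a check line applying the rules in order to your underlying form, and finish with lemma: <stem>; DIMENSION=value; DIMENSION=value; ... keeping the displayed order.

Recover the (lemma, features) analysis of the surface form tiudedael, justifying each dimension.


underlying: tiud-da-el
GRD=zo - signalled by the affix -el
CLASS=ne - signalled by the affix -da
check: tiuddael -> tiudedael
lemma: tiud; GRD=zo; CLASS=ne


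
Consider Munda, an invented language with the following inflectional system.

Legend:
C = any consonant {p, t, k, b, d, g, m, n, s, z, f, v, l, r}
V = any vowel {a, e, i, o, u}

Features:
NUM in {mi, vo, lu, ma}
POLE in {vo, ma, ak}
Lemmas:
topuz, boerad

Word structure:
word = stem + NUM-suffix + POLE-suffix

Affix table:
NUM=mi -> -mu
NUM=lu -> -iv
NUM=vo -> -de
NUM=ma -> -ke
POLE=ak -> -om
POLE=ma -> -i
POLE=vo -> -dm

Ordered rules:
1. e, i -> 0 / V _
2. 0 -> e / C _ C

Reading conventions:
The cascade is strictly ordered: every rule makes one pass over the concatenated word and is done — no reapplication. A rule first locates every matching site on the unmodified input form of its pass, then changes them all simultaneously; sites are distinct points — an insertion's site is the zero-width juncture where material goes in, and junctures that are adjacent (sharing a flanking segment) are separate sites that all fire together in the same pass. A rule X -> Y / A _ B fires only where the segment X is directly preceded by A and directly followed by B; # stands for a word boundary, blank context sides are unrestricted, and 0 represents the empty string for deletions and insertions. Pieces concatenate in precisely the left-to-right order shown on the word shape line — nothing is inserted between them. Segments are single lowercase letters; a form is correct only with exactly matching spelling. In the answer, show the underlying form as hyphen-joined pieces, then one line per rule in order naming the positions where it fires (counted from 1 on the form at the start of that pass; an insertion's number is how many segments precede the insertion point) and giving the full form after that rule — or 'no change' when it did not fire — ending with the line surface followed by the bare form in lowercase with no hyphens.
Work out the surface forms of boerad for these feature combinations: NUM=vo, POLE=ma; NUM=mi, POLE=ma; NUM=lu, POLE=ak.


cell NUM=vo, POLE=ma:
underlying: boerad-de-i
1. e, i -> 0 / V _: fires at position(s) 3, 9: boradde
2. 0 -> e / C _ C: inserts after position(s) 5: boradede
surface: boradede

cell NUM=mi, POLE=ma:
underlying: boerad-mu-i
1. e, i -> 0 / V _: fires at position(s) 3, 9: boradmu
2. 0 -> e / C _ C: inserts after position(s) 5: borademu
surface: borademu

cell NUM=lu, POLE=ak:
underlying: boerad-iv-om
1. e, i -> 0 / V _: fires at position(s) 3: boradivom
2. 0 -> e / C _ C: no change
surface: boradivom


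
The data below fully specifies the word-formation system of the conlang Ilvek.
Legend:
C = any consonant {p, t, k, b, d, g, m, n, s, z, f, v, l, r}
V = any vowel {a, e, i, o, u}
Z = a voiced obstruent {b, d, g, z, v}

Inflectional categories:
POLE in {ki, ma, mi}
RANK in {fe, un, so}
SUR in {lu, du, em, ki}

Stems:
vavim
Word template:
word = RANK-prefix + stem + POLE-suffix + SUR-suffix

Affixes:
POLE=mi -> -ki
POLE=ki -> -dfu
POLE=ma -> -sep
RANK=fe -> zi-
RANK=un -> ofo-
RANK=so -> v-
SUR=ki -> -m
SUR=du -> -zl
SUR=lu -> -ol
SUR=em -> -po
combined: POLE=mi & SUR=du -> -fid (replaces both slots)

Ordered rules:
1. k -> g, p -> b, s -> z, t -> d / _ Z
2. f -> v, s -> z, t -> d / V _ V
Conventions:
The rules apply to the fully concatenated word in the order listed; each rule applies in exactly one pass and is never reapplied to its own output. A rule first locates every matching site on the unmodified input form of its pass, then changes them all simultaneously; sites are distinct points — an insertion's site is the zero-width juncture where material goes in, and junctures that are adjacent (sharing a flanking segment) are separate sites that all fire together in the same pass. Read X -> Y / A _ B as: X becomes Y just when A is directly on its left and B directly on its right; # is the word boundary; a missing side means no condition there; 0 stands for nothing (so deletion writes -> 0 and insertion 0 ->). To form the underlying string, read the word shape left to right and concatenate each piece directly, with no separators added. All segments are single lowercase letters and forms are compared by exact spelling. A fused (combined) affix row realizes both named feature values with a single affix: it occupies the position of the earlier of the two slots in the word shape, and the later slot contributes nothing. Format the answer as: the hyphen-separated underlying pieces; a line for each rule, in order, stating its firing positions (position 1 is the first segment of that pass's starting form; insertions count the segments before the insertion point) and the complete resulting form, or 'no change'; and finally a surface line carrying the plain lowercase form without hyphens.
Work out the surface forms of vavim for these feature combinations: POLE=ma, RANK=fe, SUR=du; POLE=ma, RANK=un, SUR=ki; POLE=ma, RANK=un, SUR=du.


cell POLE=ma, RANK=fe, SUR=du:
underlying: zi-vavim-sep-zl
1. k -> g, p -> b, s -> z, t -> d / _ Z: fires at position(s) 10: zivavimsebzl
2. f -> v, s -> z, t -> d / V _ V: no change
surface: zivavimsebzl

cell POLE=ma, RANK=un, SUR=ki:
underlying: ofo-vavim-sep-m
1. k -> g, p -> b, s -> z, t -> d / _ Z: no change
2. f -> v, s -> z, t -> d / V _ V: fires at position(s) 2: ovovavimsepm
surface: ovovavimsepm

cell POLE=ma, RANK=un, SUR=du:
underlying: ofo-vavim-sep-zl
1. k -> g, p -> b, s -> z, t -> d / _ Z: fires at position(s) 11: ofovavimsebzl
2. f -> v, s -> z, t -> d / V _ V: fires at position(s) 2: ovovavimsebzl
surface: ovovavimsebzl


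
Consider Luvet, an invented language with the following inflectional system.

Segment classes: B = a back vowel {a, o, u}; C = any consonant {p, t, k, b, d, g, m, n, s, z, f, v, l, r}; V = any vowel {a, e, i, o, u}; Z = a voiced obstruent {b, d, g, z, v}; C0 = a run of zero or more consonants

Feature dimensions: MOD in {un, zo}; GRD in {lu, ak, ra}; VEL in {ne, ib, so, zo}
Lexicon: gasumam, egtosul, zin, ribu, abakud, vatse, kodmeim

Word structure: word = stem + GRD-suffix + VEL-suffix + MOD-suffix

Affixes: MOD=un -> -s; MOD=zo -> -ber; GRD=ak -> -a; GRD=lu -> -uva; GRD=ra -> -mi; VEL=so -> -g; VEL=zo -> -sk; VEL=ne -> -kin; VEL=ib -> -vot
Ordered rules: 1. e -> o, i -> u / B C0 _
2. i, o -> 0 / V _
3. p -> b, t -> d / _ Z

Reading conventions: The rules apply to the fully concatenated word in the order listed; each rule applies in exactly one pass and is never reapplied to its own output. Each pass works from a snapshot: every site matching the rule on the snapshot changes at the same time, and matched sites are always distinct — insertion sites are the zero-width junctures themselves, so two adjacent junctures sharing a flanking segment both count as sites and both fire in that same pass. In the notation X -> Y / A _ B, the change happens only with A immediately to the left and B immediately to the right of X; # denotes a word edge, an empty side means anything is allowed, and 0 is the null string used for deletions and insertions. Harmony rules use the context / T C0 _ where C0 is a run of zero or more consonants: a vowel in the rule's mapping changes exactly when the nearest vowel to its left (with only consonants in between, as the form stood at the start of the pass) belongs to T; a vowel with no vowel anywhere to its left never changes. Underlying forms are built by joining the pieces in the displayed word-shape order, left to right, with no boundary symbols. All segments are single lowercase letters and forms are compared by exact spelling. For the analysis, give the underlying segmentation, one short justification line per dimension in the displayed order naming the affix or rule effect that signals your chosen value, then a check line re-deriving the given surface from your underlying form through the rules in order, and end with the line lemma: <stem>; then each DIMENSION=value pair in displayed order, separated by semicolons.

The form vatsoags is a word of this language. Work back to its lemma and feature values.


underlying: vatse-a-g-s
MOD=un - signalled by the affix -s
GRD=ak - signalled by the affix -a
VEL=so - signalled by the affix -g
check: vatseags -> vatsoags -> vatsoags -> vatsoags
lemma: vatse; MOD=un; GRD=ak; VEL=so


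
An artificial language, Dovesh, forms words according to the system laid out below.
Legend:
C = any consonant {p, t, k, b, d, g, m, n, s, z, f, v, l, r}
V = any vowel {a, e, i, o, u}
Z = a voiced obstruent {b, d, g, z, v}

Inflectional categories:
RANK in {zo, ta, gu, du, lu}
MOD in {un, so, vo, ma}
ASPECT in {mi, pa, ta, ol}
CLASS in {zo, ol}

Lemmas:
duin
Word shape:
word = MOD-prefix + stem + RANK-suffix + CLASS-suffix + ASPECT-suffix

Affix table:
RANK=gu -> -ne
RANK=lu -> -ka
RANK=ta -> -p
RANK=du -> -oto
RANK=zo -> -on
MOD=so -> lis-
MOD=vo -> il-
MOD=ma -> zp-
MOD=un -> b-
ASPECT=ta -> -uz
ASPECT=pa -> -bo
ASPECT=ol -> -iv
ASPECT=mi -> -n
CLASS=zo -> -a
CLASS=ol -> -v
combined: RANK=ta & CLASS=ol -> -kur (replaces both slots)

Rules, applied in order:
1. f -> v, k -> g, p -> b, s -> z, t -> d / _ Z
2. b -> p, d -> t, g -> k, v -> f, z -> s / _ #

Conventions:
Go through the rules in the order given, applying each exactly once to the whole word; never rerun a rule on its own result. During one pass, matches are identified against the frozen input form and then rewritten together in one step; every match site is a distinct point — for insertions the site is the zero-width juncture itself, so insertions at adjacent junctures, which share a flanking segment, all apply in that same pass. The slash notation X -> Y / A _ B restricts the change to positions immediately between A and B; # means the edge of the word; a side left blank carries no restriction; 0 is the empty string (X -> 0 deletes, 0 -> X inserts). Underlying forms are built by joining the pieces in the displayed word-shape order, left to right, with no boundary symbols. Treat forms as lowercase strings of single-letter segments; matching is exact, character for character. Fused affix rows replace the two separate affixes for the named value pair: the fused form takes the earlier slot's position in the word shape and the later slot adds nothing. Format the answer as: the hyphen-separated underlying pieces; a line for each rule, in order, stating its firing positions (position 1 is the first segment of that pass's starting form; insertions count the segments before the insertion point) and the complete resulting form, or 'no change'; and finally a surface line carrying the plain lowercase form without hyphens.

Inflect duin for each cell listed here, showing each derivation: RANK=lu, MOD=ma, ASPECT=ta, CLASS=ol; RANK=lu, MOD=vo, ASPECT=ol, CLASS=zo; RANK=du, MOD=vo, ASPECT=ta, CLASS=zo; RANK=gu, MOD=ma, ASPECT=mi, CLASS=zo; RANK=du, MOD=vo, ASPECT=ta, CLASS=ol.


cell RANK=lu, MOD=ma, ASPECT=ta, CLASS=ol:
underlying: zp-duin-ka-v-uz
1. f -> v, k -> g, p -> b, s -> z, t -> d / _ Z: fires at position(s) 2: zbduinkavuz
2. b -> p, d -> t, g -> k, v -> f, z -> s / _ #: fires at position(s) 11: zbduinkavus
surface: zbduinkavus

cell RANK=lu, MOD=vo, ASPECT=ol, CLASS=zo:
underlying: il-duin-ka-a-iv
1. f -> v, k -> g, p -> b, s -> z, t -> d / _ Z: no change
2. b -> p, d -> t, g -> k, v -> f, z -> s / _ #: fires at position(s) 11: ilduinkaaif
surface: ilduinkaaif

cell RANK=du, MOD=vo, ASPECT=ta, CLASS=zo:
underlying: il-duin-oto-a-uz
1. f -> v, k -> g, p -> b, s -> z, t -> d / _ Z: no change
2. b -> p, d -> t, g -> k, v -> f, z -> s / _ #: fires at position(s) 12: ilduinotoaus
surface: ilduinotoaus

cell RANK=gu, MOD=ma, ASPECT=mi, CLASS=zo:
underlying: zp-duin-ne-a-n
1. f -> v, k -> g, p -> b, s -> z, t -> d / _ Z: fires at position(s) 2: zbduinnean
2. b -> p, d -> t, g -> k, v -> f, z -> s / _ #: no change
surface: zbduinnean

cell RANK=du, MOD=vo, ASPECT=ta, CLASS=ol:
underlying: il-duin-oto-v-uz
1. f -> v, k -> g, p -> b, s -> z, t -> d / _ Z: no change
2. b -> p, d -> t, g -> k, v -> f, z -> s / _ #: fires at position(s) 12: ilduinotovus
surface: ilduinotovus


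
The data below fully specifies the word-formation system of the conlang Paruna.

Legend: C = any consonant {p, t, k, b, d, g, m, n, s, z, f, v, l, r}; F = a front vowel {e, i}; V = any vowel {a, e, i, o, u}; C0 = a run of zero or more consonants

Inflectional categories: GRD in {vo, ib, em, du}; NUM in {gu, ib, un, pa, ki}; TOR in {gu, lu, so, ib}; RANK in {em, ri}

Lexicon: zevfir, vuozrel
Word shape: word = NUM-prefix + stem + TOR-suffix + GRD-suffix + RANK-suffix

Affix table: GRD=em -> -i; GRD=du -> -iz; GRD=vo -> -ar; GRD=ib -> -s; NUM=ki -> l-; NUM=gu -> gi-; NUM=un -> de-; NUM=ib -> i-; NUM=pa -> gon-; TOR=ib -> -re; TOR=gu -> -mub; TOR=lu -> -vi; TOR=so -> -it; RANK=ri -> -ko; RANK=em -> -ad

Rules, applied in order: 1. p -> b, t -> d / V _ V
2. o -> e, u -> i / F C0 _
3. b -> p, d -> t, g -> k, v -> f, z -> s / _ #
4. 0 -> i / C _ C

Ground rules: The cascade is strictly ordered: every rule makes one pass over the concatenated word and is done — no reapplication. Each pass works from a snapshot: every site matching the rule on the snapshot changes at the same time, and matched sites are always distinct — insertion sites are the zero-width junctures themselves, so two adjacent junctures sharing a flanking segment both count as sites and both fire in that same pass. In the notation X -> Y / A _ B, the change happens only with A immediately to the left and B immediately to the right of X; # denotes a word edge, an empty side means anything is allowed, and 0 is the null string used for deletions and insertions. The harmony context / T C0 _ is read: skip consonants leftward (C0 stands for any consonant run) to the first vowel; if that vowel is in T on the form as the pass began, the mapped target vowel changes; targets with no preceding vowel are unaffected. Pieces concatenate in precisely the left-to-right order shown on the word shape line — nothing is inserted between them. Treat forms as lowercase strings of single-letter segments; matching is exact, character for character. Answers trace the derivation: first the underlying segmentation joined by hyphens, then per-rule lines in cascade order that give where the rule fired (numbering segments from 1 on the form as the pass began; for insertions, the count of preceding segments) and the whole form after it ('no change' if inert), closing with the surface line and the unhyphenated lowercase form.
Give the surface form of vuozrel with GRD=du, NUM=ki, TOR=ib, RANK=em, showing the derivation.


underlying: l-vuozrel-re-iz-ad
1. p -> b, t -> d / V _ V: no change
2. o -> e, u -> i / F C0 _: no change
3. b -> p, d -> t, g -> k, v -> f, z -> s / _ #: fires at position(s) 14: lvuozrelreizat
4. 0 -> i / C _ C: inserts after position(s) 1, 5, 8: livuozirelireizat
surface: livuozirelireizat


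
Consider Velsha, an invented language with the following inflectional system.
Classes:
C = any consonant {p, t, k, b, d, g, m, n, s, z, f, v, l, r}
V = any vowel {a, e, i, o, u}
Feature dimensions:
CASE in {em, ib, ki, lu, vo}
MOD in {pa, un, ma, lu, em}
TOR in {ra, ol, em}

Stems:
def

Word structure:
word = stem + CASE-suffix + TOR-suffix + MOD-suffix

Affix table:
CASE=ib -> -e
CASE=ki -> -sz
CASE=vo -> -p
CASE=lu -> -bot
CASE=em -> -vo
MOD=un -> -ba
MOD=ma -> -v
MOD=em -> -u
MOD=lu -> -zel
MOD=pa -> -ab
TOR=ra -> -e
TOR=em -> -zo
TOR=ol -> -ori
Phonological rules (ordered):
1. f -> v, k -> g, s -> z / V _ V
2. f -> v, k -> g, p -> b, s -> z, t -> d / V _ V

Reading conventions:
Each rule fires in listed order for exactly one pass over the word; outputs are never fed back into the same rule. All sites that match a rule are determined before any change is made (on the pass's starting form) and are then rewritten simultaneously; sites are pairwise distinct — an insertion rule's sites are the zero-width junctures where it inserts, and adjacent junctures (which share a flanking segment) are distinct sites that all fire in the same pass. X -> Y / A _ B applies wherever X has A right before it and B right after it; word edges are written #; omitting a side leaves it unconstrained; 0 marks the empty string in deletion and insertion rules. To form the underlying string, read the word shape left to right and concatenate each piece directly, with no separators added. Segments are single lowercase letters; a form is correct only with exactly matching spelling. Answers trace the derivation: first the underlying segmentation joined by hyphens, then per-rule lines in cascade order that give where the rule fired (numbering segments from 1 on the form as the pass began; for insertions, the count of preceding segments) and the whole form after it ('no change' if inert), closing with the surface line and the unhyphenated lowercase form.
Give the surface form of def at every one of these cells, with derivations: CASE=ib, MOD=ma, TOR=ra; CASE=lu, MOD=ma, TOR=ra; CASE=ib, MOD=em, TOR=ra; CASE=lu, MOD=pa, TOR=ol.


cell CASE=ib, MOD=ma, TOR=ra:
underlying: def-e-e-v
1. f -> v, k -> g, s -> z / V _ V: fires at position(s) 3: deveev
2. f -> v, k -> g, p -> b, s -> z, t -> d / V _ V: no change
surface: deveev

cell CASE=lu, MOD=ma, TOR=ra:
underlying: def-bot-e-v
1. f -> v, k -> g, s -> z / V _ V: no change
2. f -> v, k -> g, p -> b, s -> z, t -> d / V _ V: fires at position(s) 6: defbodev
surface: defbodev

cell CASE=ib, MOD=em, TOR=ra:
underlying: def-e-e-u
1. f -> v, k -> g, s -> z / V _ V: fires at position(s) 3: deveeu
2. f -> v, k -> g, p -> b, s -> z, t -> d / V _ V: no change
surface: deveeu

cell CASE=lu, MOD=pa, TOR=ol:
underlying: def-bot-ori-ab
1. f -> v, k -> g, s -> z / V _ V: no change
2. f -> v, k -> g, p -> b, s -> z, t -> d / V _ V: fires at position(s) 6: defbodoriab
surface: defbodoriab


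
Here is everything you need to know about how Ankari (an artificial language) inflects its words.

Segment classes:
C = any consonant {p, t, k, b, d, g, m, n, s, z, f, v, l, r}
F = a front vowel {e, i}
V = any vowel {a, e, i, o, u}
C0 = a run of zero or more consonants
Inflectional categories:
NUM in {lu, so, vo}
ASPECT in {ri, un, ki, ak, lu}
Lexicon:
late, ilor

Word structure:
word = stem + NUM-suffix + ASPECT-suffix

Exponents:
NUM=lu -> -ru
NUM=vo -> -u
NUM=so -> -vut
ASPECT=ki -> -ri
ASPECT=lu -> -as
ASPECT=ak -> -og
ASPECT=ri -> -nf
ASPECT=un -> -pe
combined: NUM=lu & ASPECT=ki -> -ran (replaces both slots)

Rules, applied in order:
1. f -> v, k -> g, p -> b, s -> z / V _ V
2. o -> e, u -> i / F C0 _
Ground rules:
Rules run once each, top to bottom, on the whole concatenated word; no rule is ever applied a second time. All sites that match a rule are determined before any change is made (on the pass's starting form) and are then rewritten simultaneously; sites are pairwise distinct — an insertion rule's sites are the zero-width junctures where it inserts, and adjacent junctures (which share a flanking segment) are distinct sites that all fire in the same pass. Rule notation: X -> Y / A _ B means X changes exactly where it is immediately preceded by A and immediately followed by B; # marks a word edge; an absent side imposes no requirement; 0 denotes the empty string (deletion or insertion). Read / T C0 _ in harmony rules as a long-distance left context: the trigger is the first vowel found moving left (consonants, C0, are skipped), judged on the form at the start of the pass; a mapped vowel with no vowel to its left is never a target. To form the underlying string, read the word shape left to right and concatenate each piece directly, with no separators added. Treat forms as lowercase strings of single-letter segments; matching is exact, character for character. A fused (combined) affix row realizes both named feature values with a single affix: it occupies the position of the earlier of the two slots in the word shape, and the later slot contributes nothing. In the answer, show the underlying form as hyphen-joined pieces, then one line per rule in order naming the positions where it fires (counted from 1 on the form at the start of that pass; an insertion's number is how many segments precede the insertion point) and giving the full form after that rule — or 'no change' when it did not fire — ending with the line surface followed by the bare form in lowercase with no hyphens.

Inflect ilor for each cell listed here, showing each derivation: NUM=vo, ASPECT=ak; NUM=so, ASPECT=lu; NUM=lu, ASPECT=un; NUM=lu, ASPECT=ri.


cell NUM=vo, ASPECT=ak:
underlying: ilor-u-og
1. f -> v, k -> g, p -> b, s -> z / V _ V: no change
2. o -> e, u -> i / F C0 _: fires at position(s) 3: ileruog
surface: ileruog

cell NUM=so, ASPECT=lu:
underlying: ilor-vut-as
1. f -> v, k -> g, p -> b, s -> z / V _ V: no change
2. o -> e, u -> i / F C0 _: fires at position(s) 3: ilervutas
surface: ilervutas

cell NUM=lu, ASPECT=un:
underlying: ilor-ru-pe
1. f -> v, k -> g, p -> b, s -> z / V _ V: fires at position(s) 7: ilorrube
2. o -> e, u -> i / F C0 _: fires at position(s) 3: ilerrube
surface: ilerrube

cell NUM=lu, ASPECT=ri:
underlying: ilor-ru-nf
1. f -> v, k -> g, p -> b, s -> z / V _ V: no change
2. o -> e, u -> i / F C0 _: fires at position(s) 3: ilerrunf
surface: ilerrunf


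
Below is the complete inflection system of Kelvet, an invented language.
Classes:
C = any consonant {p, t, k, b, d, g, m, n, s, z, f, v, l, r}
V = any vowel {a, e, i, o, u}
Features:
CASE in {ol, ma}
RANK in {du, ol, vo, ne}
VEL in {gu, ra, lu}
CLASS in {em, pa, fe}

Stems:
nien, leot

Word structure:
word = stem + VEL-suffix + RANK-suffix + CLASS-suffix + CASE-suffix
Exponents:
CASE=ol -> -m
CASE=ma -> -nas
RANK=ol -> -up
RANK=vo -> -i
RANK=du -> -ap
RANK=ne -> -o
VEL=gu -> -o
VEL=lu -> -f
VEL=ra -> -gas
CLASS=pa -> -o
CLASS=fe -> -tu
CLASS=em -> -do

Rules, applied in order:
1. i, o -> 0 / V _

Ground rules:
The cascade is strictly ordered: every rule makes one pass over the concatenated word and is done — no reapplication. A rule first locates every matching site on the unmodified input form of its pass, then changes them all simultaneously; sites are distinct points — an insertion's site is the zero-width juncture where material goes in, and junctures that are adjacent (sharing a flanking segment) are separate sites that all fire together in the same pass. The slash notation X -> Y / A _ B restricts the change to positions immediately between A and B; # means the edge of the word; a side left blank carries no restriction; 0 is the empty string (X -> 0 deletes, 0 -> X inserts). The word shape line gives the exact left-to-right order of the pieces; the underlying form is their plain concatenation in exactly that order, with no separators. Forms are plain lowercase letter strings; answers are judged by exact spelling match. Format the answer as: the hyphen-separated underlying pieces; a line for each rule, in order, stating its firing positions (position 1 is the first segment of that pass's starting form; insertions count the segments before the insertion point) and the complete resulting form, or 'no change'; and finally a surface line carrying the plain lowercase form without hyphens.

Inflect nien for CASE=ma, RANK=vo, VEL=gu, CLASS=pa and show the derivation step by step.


underlying: nien-o-i-o-nas
1. i, o -> 0 / V _: fires at position(s) 6, 7: nienonas
surface: nienonas


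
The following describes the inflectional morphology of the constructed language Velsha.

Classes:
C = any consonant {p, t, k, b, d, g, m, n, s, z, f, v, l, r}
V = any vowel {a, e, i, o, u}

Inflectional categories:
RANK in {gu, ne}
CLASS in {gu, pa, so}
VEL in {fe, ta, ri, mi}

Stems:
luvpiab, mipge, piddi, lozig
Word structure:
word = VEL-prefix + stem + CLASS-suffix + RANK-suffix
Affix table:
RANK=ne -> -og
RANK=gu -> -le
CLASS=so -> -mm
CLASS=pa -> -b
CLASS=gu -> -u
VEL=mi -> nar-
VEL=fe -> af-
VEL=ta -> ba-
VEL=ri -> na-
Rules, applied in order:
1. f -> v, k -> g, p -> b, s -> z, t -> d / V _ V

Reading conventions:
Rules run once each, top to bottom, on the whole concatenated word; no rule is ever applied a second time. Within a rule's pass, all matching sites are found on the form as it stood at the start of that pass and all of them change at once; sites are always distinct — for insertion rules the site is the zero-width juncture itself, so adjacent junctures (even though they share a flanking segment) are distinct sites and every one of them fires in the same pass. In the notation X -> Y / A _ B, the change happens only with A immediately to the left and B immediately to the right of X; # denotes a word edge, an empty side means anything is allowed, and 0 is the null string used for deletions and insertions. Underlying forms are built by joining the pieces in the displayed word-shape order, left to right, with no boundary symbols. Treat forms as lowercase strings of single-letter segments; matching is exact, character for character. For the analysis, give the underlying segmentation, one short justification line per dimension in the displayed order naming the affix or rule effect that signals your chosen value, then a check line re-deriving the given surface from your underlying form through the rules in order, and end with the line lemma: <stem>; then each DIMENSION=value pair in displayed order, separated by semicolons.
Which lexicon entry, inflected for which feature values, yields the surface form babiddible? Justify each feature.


underlying: ba-piddi-b-le
RANK=gu - signalled by the affix -le
CLASS=pa - signalled by the affix -b
VEL=ta - signalled by the affix ba-
check: bapiddible -> babiddible
lemma: piddi; RANK=gu; CLASS=pa; VEL=ta


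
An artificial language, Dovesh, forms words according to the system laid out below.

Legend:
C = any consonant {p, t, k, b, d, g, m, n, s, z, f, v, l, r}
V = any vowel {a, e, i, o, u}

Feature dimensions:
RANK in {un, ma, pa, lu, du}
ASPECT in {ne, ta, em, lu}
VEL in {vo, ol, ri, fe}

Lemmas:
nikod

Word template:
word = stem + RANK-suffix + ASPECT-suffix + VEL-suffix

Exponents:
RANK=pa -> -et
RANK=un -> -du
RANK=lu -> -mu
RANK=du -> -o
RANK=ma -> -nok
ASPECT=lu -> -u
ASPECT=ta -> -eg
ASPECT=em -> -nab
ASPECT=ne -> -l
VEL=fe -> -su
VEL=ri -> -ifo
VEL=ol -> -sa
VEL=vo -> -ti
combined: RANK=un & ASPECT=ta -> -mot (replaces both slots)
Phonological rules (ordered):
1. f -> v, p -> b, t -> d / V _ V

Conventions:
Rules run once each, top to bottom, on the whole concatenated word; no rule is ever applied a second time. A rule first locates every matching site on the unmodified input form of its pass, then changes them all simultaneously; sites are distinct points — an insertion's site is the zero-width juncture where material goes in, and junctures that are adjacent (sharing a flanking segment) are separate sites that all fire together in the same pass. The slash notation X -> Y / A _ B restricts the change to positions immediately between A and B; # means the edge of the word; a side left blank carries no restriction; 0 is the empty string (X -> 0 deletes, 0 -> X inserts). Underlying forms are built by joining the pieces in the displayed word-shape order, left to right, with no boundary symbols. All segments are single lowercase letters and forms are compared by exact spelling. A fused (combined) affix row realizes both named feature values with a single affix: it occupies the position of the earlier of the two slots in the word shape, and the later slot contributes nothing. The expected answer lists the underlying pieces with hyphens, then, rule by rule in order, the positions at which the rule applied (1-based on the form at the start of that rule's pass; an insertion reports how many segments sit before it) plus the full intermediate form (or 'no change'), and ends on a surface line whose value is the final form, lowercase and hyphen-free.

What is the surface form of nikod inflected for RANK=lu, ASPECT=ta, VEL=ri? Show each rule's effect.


underlying: nikod-mu-eg-ifo
1. f -> v, p -> b, t -> d / V _ V: fires at position(s) 11: nikodmuegivo
surface: nikodmuegivo


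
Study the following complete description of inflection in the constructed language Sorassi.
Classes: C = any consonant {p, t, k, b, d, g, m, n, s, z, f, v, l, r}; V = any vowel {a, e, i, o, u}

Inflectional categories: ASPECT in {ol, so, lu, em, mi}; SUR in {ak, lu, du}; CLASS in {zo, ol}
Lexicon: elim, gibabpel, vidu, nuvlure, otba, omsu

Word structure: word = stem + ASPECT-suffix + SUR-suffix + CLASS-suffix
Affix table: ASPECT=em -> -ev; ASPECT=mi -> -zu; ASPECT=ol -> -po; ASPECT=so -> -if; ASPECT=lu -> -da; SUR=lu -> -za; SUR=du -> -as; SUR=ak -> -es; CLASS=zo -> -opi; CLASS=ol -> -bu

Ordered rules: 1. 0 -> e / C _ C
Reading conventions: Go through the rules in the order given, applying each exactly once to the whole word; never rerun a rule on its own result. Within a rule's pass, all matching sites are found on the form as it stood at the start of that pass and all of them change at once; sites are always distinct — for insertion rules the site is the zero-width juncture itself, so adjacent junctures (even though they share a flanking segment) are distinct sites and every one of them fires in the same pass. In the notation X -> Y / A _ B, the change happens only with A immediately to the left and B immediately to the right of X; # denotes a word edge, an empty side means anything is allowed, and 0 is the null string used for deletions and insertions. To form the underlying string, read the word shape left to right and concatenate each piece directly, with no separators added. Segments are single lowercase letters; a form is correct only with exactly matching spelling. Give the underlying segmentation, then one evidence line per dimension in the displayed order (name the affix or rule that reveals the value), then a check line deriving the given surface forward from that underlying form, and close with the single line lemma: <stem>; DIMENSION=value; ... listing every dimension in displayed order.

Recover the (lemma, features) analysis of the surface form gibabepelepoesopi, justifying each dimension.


underlying: gibabpel-po-es-opi
ASPECT=ol - signalled by the affix -po
SUR=ak - signalled by the affix -es
CLASS=zo - signalled by the affix -opi
check: gibabpelpoesopi -> gibabepelepoesopi
lemma: gibabpel; ASPECT=ol; SUR=ak; CLASS=zo


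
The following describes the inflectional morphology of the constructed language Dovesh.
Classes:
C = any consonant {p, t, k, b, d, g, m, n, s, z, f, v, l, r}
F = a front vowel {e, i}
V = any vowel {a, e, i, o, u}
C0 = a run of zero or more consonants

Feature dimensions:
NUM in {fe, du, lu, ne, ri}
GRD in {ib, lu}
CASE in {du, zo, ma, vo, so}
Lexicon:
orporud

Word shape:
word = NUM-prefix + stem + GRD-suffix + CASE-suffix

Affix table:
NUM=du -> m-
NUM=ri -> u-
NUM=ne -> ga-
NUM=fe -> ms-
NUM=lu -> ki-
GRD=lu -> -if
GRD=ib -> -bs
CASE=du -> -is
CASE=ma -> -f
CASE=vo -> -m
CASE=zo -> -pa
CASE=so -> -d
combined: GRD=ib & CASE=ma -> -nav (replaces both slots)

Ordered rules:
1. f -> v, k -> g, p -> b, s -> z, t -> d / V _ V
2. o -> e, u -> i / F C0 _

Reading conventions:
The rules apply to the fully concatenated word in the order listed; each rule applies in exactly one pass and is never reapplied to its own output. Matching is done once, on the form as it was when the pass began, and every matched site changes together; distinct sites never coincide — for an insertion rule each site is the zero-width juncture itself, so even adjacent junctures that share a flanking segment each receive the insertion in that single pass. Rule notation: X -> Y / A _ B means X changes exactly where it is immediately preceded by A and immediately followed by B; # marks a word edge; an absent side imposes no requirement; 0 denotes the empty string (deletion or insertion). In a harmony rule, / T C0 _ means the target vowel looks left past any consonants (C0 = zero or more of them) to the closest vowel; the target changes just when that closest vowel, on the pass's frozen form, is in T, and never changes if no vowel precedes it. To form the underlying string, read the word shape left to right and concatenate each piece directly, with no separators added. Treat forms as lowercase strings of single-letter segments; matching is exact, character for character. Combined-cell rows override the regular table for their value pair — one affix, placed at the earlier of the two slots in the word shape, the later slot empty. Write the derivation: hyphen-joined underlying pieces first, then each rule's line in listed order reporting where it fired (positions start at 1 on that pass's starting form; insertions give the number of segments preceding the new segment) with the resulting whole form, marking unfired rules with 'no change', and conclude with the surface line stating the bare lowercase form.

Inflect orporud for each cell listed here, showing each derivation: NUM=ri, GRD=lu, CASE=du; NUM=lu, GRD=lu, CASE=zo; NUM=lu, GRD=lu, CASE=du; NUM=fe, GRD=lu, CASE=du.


cell NUM=ri, GRD=lu, CASE=du:
underlying: u-orporud-if-is
1. f -> v, k -> g, p -> b, s -> z, t -> d / V _ V: fires at position(s) 10: uorporudivis
2. o -> e, u -> i / F C0 _: no change
surface: uorporudivis

cell NUM=lu, GRD=lu, CASE=zo:
underlying: ki-orporud-if-pa
1. f -> v, k -> g, p -> b, s -> z, t -> d / V _ V: no change
2. o -> e, u -> i / F C0 _: fires at position(s) 3: kierporudifpa
surface: kierporudifpa

cell NUM=lu, GRD=lu, CASE=du:
underlying: ki-orporud-if-is
1. f -> v, k -> g, p -> b, s -> z, t -> d / V _ V: fires at position(s) 11: kiorporudivis
2. o -> e, u -> i / F C0 _: fires at position(s) 3: kierporudivis
surface: kierporudivis

cell NUM=fe, GRD=lu, CASE=du:
underlying: ms-orporud-if-is
1. f -> v, k -> g, p -> b, s -> z, t -> d / V _ V: fires at position(s) 11: msorporudivis
2. o -> e, u -> i / F C0 _: no change
surface: msorporudivis


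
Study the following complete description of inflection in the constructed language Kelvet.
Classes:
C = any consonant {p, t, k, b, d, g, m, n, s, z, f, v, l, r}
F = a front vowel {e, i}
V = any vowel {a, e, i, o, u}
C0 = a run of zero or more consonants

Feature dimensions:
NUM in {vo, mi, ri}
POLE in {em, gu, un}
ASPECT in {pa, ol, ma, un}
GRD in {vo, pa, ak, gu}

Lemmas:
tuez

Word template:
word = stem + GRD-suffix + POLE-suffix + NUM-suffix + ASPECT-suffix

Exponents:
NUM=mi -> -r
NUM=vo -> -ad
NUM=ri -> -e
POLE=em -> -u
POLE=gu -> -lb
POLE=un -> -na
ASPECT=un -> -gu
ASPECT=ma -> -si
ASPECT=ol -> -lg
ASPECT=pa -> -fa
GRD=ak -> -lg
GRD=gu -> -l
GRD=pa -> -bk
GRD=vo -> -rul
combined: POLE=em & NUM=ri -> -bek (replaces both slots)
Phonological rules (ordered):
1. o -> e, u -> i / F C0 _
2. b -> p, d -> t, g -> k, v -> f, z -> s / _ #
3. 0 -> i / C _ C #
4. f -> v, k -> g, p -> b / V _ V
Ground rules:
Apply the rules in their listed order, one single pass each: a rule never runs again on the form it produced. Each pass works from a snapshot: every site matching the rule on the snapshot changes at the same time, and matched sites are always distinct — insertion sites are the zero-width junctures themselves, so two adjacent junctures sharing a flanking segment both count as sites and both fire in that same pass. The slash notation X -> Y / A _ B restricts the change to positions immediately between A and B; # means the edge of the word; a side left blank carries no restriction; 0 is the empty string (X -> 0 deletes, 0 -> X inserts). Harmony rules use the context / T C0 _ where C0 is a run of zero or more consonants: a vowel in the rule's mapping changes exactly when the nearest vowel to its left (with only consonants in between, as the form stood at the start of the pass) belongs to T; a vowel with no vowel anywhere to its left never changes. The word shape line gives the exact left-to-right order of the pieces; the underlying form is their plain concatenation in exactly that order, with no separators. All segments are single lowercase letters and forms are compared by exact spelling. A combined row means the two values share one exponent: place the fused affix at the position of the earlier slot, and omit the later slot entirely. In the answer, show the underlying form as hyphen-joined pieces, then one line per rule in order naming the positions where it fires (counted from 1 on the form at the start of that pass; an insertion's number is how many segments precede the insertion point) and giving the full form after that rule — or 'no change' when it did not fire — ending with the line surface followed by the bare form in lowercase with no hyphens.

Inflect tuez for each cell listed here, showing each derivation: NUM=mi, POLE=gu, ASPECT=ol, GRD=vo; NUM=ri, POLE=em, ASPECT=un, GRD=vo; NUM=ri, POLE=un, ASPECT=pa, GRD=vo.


cell NUM=mi, POLE=gu, ASPECT=ol, GRD=vo:
underlying: tuez-rul-lb-r-lg
1. o -> e, u -> i / F C0 _: fires at position(s) 6: tuezrillbrlg
2. b -> p, d -> t, g -> k, v -> f, z -> s / _ #: fires at position(s) 12: tuezrillbrlk
3. 0 -> i / C _ C #: inserts after position(s) 11: tuezrillbrlik
4. f -> v, k -> g, p -> b / V _ V: no change
surface: tuezrillbrlik

cell NUM=ri, POLE=em, ASPECT=un, GRD=vo:
underlying: tuez-rul-bek-gu
1. o -> e, u -> i / F C0 _: fires at position(s) 6, 12: tuezrilbekgi
2. b -> p, d -> t, g -> k, v -> f, z -> s / _ #: no change
3. 0 -> i / C _ C #: no change
4. f -> v, k -> g, p -> b / V _ V: no change
surface: tuezrilbekgi

cell NUM=ri, POLE=un, ASPECT=pa, GRD=vo:
underlying: tuez-rul-na-e-fa
1. o -> e, u -> i / F C0 _: fires at position(s) 6: tuezrilnaefa
2. b -> p, d -> t, g -> k, v -> f, z -> s / _ #: no change
3. 0 -> i / C _ C #: no change
4. f -> v, k -> g, p -> b / V _ V: fires at position(s) 11: tuezrilnaeva
surface: tuezrilnaeva


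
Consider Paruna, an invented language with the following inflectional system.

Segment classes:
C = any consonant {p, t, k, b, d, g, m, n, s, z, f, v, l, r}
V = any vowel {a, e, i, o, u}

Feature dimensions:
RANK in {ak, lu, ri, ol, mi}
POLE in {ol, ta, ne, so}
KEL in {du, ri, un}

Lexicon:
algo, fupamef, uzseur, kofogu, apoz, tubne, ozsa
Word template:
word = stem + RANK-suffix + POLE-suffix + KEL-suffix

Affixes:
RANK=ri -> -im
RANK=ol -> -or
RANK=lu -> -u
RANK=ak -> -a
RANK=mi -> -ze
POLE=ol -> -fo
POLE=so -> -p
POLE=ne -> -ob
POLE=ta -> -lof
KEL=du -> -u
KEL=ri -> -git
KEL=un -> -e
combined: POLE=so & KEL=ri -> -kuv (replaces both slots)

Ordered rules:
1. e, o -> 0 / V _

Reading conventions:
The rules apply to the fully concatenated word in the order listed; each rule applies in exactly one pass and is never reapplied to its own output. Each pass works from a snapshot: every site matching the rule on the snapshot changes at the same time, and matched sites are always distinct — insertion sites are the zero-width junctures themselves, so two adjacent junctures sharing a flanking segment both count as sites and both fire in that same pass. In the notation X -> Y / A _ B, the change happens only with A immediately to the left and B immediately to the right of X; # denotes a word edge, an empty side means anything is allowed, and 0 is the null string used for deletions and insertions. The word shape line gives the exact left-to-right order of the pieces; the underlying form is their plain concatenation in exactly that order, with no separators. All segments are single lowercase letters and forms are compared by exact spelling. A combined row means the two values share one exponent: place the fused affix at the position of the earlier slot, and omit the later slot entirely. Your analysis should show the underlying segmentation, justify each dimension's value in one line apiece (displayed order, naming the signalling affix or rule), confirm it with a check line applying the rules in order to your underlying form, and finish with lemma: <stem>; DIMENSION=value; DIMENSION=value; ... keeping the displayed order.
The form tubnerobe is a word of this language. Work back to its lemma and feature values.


underlying: tubne-or-ob-e
RANK=ol - signalled by the affix -or
POLE=ne - signalled by the affix -ob
KEL=un - signalled by the affix -e
check: tubneorobe -> tubnerobe
lemma: tubne; RANK=ol; POLE=ne; KEL=un
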